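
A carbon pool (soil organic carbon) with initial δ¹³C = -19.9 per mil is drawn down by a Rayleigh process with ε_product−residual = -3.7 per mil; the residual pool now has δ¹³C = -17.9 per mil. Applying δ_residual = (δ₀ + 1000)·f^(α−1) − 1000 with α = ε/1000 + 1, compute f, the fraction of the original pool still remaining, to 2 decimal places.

α − 1 = ε/1000 = -0.0037
(δ_res + 1000)/(δ₀ + 1000) = (-17.9 + 1000)/(-19.9 + 1000) = 982.1/980.1 = 1.002041
f = 1.002041^(1/-0.0037) = exp(ln(1.002041)/-0.0037) = exp(0.00204/-0.0037)
f = exp(-0.5510) = 0.5764

0.58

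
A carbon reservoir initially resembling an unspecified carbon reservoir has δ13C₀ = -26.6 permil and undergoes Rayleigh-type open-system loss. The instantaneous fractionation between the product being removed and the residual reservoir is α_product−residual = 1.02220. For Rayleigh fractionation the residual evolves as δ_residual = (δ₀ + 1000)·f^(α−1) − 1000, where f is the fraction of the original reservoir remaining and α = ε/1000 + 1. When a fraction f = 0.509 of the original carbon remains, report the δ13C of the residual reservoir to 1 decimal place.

-41.1 permil

Rayleigh residual: δ_res = (δ₀ + 1000)·f^(α−1) − 1000
α − 1 = 0.02220
f^(α−1) = 0.509^(0.02220) = 0.985120
δ_res = (-26.6 + 1000) × 0.985120 − 1000 = 958.916 − 1000 = -41.08 permil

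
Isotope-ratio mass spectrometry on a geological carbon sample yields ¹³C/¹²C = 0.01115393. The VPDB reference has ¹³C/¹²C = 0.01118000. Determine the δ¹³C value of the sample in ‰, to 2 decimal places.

δ¹³C = (R_sample / R_standard − 1) × 1000
R_sample / R_standard = 0.01115393 / 0.01118000 = 0.997668
δ¹³C = (0.997668 − 1) × 1000 = -2.332‰

-2.33‰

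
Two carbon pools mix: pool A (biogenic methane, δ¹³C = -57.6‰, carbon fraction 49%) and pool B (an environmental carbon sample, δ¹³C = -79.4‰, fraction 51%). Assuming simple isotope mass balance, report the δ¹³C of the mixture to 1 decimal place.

δ_mix = f_A·δ_A + f_B·δ_B
δ_mix = 0.49 × (-57.6) + 0.51 × (-79.4)
δ_mix = -28.22 + -40.49 = -68.72‰

-68.7‰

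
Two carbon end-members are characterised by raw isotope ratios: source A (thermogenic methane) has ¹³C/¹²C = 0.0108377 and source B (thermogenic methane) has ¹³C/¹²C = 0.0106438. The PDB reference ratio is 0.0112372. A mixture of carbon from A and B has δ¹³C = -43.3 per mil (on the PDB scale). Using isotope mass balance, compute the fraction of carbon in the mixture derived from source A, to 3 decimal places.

δ_A = (0.0108377/0.0112372 − 1)×1000 = (0.964448 − 1)×1000 = -35.552 per mil
δ_B = (0.0106438/0.0112372 − 1)×1000 = (0.947193 − 1)×1000 = -52.807 per mil
f_A = (δ_mix − δ_B)/(δ_A − δ_B) = (-43.3 − (-52.807))/(-35.552 − (-52.807))
f_A = 9.507 / 17.255 = 0.5510

0.551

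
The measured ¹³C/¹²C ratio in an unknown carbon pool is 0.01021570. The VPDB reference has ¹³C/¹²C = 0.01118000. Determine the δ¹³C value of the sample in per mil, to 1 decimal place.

δ¹³C = (R_sample / R_standard − 1) × 1000
R_sample / R_standard = 0.01021570 / 0.01118000 = 0.913748
δ¹³C = (0.913748 − 1) × 1000 = -86.25 per mil

-86.3 per mil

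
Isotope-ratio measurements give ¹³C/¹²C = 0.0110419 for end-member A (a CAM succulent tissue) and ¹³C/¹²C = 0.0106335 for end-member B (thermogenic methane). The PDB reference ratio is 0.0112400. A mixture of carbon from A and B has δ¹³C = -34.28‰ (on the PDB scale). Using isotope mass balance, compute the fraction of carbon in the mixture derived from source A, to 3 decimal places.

δ_A = (0.0110419/0.0112400 − 1)×1000 = (0.982375 − 1)×1000 = -17.625‰
δ_B = (0.0106335/0.0112400 − 1)×1000 = (0.946041 − 1)×1000 = -53.959‰
f_A = (δ_mix − δ_B)/(δ_A − δ_B) = (-34.28 − (-53.959))/(-17.625 − (-53.959))
f_A = 19.679 / 36.335 = 0.5416

0.542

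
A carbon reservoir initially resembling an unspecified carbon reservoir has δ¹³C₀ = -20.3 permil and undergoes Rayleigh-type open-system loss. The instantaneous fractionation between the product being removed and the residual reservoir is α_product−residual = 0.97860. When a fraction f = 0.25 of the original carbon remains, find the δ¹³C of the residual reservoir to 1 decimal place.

Rayleigh residual: δ_res = (δ₀ + 1000)·f^(α−1) − 1000
α − 1 = -0.02140
f^(α−1) = 0.25^(-0.02140) = 1.030111
δ_res = (-20.3 + 1000) × 1.030111 − 1000 = 1009.200 − 1000 = 9.20 permil

9.2 permil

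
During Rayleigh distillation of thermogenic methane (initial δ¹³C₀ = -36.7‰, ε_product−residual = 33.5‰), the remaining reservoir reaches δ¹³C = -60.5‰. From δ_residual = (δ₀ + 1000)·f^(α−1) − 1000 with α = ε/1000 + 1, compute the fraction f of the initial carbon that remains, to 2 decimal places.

α − 1 = ε/1000 = 0.0335
(δ_res + 1000)/(δ₀ + 1000) = (-60.5 + 1000)/(-36.7 + 1000) = 939.5/963.3 = 0.975293
f = 0.975293^(1/0.0335) = exp(ln(0.975293)/0.0335) = exp(-0.02502/0.0335)
f = exp(-0.7468) = 0.4739

0.47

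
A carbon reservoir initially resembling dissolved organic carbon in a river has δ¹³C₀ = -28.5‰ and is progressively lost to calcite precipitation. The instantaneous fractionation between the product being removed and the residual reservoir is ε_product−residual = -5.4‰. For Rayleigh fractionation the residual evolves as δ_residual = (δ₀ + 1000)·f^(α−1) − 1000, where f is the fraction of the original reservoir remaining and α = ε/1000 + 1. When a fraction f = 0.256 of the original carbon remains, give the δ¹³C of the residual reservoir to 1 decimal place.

-21.3‰

Rayleigh residual: δ_res = (δ₀ + 1000)·f^(α−1) − 1000
α = ε/1000 + 1 = 0.99460, so α − 1 = -0.00540
f^(α−1) = 0.256^(-0.00540) = 1.007385
δ_res = (-28.5 + 1000) × 1.007385 − 1000 = 978.675 − 1000 = -21.33‰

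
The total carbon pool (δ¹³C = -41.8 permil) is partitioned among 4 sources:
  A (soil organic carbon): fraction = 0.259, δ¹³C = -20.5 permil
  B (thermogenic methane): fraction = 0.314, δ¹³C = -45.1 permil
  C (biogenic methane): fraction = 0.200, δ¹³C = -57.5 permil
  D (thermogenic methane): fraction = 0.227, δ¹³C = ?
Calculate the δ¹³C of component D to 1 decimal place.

-47.7 permil

Isotope mass balance: δ_bulk = Σ fᵢ·δᵢ.
-41.8 = 0.259×(-20.5) + 0.314×(-45.1) + 0.200×(-57.5) + 0.227×δ_D
0.227·δ_D = -41.8 − (-30.971) = -10.829
δ_D = -10.829 / 0.227 = -47.71 permil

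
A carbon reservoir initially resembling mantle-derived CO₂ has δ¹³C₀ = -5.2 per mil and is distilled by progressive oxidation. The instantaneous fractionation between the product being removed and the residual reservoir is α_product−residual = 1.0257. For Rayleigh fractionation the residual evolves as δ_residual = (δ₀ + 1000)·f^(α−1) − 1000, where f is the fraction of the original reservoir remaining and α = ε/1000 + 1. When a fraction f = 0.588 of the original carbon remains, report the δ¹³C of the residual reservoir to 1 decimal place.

-18.7 per mil

Rayleigh residual: δ_res = (δ₀ + 1000)·f^(α−1) − 1000
α − 1 = 0.02570
f^(α−1) = 0.588^(0.02570) = 0.986445
δ_res = (-5.2 + 1000) × 0.986445 − 1000 = 981.316 − 1000 = -18.68 per mil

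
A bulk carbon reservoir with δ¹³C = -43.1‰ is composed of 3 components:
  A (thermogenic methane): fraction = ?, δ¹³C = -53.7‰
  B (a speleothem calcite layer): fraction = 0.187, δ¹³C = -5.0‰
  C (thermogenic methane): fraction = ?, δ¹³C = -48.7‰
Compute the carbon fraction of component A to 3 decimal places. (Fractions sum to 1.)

Let f_A and f_C be the unknown fractions; fractions sum to 1 so f_A + f_C = 0.813.
Mass balance: Σ fᵢ·δᵢ = δ_bulk ⇒ f_A·(-53.7) + f_C·(-48.7) = -43.1 − (-0.935) = -42.165
Substitute f_C = 0.813 − f_A:
f_A·(-53.7 − -48.7) = -42.165 − 0.813×(-48.7) = -2.572
f_A = -2.572 / -5.0 = 0.5144

0.514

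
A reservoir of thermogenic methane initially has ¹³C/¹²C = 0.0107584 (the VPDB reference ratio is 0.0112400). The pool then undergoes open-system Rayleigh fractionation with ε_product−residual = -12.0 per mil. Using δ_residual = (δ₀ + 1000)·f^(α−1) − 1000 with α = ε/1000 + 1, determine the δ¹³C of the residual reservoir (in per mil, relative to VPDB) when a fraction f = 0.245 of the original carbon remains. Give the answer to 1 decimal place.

δ₀ = (0.0107584/0.0112400 − 1)×1000 = (0.957153 − 1)×1000 = -42.847 per mil
α − 1 = ε/1000 = -0.0120
f^(α−1) = 0.245^(-0.0120) = 1.017021
δ_res = (-42.847 + 1000) × 1.017021 − 1000 = 973.445 − 1000 = -26.56 per mil

-26.6 per mil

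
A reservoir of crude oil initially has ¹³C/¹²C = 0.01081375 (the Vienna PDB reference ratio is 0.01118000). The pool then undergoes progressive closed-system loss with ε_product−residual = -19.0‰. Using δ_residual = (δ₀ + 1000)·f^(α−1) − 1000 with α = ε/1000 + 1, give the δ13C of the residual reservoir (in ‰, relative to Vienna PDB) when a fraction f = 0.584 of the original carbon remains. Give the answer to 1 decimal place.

δ₀ = (0.01081375/0.01118000 − 1)×1000 = (0.967241 − 1)×1000 = -32.759‰
α − 1 = ε/1000 = -0.0190
f^(α−1) = 0.584^(-0.0190) = 1.010272
δ_res = (-32.759 + 1000) × 1.010272 − 1000 = 977.176 − 1000 = -22.82‰

-22.8‰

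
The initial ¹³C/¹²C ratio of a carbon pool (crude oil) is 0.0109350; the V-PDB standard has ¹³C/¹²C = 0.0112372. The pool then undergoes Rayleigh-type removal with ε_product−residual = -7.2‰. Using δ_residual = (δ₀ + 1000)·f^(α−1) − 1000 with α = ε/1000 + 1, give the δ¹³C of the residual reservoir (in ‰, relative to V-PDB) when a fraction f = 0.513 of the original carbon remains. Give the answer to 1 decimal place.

-22.2‰

δ₀ = (0.0109350/0.0112372 − 1)×1000 = (0.973107 − 1)×1000 = -26.893‰
α − 1 = ε/1000 = -0.0072
f^(α−1) = 0.513^(-0.0072) = 1.004817
δ_res = (-26.893 + 1000) × 1.004817 − 1000 = 977.795 − 1000 = -22.20‰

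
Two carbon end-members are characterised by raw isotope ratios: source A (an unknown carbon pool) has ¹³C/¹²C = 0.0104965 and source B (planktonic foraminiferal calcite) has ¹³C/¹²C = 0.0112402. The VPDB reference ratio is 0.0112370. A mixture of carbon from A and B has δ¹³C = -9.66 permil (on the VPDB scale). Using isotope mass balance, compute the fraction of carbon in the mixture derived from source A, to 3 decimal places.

δ_A = (0.0104965/0.0112370 − 1)×1000 = (0.934102 − 1)×1000 = -65.898 permil
δ_B = (0.0112402/0.0112370 − 1)×1000 = (1.000285 − 1)×1000 = 0.285 permil
f_A = (δ_mix − δ_B)/(δ_A − δ_B) = (-9.66 − (0.285))/(-65.898 − (0.285))
f_A = -9.945 / -66.183 = 0.1503

0.150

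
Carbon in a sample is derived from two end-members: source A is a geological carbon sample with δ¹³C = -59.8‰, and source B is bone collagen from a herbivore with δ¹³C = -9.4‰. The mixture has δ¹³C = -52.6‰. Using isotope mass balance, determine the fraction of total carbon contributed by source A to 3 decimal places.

0.857

δ_mix = f_A·δ_A + (1 − f_A)·δ_B  ⇒  f_A = (δ_mix − δ_B)/(δ_A − δ_B)
f_A = (-52.6 − (-9.4)) / (-59.8 − (-9.4))
f_A = -43.2 / -50.4 = 0.8571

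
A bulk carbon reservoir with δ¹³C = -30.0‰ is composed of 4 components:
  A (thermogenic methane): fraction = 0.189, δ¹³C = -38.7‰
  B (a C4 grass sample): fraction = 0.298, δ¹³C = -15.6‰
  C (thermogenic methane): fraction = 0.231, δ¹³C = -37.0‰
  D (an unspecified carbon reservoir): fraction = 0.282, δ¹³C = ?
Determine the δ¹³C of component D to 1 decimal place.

-33.7‰

Isotope mass balance: δ_bulk = Σ fᵢ·δᵢ.
-30.0 = 0.189×(-38.7) + 0.298×(-15.6) + 0.231×(-37.0) + 0.282×δ_D
0.282·δ_D = -30.0 − (-20.510) = -9.490
δ_D = -9.490 / 0.282 = -33.65‰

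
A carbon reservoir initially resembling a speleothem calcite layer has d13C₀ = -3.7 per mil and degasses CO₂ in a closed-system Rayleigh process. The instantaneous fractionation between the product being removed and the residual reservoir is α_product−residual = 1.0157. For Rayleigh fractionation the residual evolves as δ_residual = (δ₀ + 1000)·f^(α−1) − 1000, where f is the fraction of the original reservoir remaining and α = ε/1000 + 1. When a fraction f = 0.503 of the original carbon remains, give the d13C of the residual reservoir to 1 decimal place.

-14.4 per mil

Rayleigh residual: δ_res = (δ₀ + 1000)·f^(α−1) − 1000
α − 1 = 0.01570
f^(α−1) = 0.503^(0.01570) = 0.989269
δ_res = (-3.7 + 1000) × 0.989269 − 1000 = 985.609 − 1000 = -14.39 per mil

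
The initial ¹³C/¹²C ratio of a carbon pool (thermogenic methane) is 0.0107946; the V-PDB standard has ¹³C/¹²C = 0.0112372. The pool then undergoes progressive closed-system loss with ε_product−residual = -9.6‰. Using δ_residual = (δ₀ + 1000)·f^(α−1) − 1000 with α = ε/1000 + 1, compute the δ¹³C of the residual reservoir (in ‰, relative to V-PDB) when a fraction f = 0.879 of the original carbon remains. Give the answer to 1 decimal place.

δ₀ = (0.0107946/0.0112372 − 1)×1000 = (0.960613 − 1)×1000 = -39.387‰
α − 1 = ε/1000 = -0.0096
f^(α−1) = 0.879^(-0.0096) = 1.001239
δ_res = (-39.387 + 1000) × 1.001239 − 1000 = 961.803 − 1000 = -38.20‰

-38.2‰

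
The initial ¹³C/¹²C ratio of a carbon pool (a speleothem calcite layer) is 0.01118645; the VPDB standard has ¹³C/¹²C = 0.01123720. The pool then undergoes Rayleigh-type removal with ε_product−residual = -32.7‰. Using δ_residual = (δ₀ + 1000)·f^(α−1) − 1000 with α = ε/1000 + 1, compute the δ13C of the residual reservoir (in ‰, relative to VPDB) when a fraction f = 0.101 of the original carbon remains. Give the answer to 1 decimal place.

δ₀ = (0.01118645/0.01123720 − 1)×1000 = (0.995484 − 1)×1000 = -4.516‰
α − 1 = ε/1000 = -0.0327
f^(α−1) = 0.101^(-0.0327) = 1.077851
δ_res = (-4.516 + 1000) × 1.077851 − 1000 = 1072.983 − 1000 = 72.98‰

73.0‰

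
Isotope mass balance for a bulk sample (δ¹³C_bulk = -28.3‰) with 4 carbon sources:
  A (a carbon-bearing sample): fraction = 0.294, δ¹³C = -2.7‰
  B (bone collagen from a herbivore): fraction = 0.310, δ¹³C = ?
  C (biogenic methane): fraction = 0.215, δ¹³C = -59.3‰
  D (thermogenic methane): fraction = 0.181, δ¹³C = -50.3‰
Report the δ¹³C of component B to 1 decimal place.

-18.2‰

Isotope mass balance: δ_bulk = Σ fᵢ·δᵢ.
-28.3 = 0.294×(-2.7) + 0.310×δ_B + 0.215×(-59.3) + 0.181×(-50.3)
0.310·δ_B = -28.3 − (-22.648) = -5.652
δ_B = -5.652 / 0.310 = -18.23‰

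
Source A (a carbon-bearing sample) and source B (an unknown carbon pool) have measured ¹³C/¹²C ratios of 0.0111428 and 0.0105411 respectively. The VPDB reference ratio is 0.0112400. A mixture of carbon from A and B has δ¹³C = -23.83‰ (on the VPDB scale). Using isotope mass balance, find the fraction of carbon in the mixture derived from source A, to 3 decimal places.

0.716

δ_A = (0.0111428/0.0112400 − 1)×1000 = (0.991352 − 1)×1000 = -8.648‰
δ_B = (0.0105411/0.0112400 − 1)×1000 = (0.937820 − 1)×1000 = -62.180‰
f_A = (δ_mix − δ_B)/(δ_A − δ_B) = (-23.83 − (-62.180))/(-8.648 − (-62.180))
f_A = 38.350 / 53.532 = 0.7164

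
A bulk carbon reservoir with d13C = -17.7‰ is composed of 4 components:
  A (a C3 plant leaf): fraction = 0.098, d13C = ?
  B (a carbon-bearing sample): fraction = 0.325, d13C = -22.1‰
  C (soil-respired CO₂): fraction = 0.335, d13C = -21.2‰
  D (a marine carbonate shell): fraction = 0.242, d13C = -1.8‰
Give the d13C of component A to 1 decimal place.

Isotope mass balance: δ_bulk = Σ fᵢ·δᵢ.
-17.7 = 0.098×δ_A + 0.325×(-22.1) + 0.335×(-21.2) + 0.242×(-1.8)
0.098·δ_A = -17.7 − (-14.720) = -2.980
δ_A = -2.980 / 0.098 = -30.41‰

-30.4‰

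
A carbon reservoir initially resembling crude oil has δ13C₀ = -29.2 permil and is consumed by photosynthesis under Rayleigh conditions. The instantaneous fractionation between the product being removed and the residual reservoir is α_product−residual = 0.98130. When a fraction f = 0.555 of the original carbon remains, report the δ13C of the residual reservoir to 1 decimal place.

Rayleigh residual: δ_res = (δ₀ + 1000)·f^(α−1) − 1000
α − 1 = -0.01870
f^(α−1) = 0.555^(-0.01870) = 1.011071
δ_res = (-29.2 + 1000) × 1.011071 − 1000 = 981.548 − 1000 = -18.45 permil

-18.5 permil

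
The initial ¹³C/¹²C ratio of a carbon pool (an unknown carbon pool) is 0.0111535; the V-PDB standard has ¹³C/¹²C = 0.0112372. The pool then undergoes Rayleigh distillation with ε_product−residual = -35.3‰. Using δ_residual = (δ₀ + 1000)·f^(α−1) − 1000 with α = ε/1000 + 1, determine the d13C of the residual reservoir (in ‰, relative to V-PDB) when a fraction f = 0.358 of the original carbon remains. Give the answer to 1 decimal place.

δ₀ = (0.0111535/0.0112372 − 1)×1000 = (0.992552 − 1)×1000 = -7.448‰
α − 1 = ε/1000 = -0.0353
f^(α−1) = 0.358^(-0.0353) = 1.036926
δ_res = (-7.448 + 1000) × 1.036926 − 1000 = 1029.203 − 1000 = 29.20‰

29.2‰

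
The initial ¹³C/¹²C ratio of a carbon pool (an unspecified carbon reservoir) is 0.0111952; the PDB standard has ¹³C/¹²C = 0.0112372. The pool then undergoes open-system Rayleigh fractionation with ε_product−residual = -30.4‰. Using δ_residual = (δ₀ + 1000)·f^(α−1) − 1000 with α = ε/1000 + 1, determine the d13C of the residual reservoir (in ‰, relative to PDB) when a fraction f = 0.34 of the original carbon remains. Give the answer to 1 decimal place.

29.5‰

δ₀ = (0.0111952/0.0112372 − 1)×1000 = (0.996262 − 1)×1000 = -3.738‰
α − 1 = ε/1000 = -0.0304
f^(α−1) = 0.34^(-0.0304) = 1.033340
δ_res = (-3.738 + 1000) × 1.033340 − 1000 = 1029.477 − 1000 = 29.48‰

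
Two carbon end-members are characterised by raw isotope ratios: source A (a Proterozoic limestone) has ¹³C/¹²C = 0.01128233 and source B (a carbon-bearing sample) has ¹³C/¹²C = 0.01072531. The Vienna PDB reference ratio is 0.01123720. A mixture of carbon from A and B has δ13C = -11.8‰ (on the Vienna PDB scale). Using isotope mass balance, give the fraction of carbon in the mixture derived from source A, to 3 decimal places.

δ_A = (0.01128233/0.01123720 − 1)×1000 = (1.004016 − 1)×1000 = 4.016‰
δ_B = (0.01072531/0.01123720 − 1)×1000 = (0.954447 − 1)×1000 = -45.553‰
f_A = (δ_mix − δ_B)/(δ_A − δ_B) = (-11.8 − (-45.553))/(4.016 − (-45.553))
f_A = 33.753 / 49.569 = 0.6809

0.681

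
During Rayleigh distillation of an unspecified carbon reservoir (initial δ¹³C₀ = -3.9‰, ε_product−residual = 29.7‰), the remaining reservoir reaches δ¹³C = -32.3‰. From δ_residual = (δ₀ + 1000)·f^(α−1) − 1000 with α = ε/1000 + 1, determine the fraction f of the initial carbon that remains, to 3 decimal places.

α − 1 = ε/1000 = 0.0297
(δ_res + 1000)/(δ₀ + 1000) = (-32.3 + 1000)/(-3.9 + 1000) = 967.7/996.1 = 0.971489
f = 0.971489^(1/0.0297) = exp(ln(0.971489)/0.0297) = exp(-0.02893/0.0297)
f = exp(-0.9739) = 0.3776

0.378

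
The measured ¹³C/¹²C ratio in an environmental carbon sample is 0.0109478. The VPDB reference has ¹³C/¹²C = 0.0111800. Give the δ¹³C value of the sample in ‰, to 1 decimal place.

-20.8‰

δ¹³C = (R_sample / R_standard − 1) × 1000
R_sample / R_standard = 0.0109478 / 0.0111800 = 0.979231
δ¹³C = (0.979231 − 1) × 1000 = -20.77‰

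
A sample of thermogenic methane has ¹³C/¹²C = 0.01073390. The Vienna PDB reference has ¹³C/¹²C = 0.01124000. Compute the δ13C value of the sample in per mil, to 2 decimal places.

δ13C = (R_sample / R_standard − 1) × 1000
R_sample / R_standard = 0.01073390 / 0.01124000 = 0.954973
δ13C = (0.954973 − 1) × 1000 = -45.027 per mil

-45.03 per mil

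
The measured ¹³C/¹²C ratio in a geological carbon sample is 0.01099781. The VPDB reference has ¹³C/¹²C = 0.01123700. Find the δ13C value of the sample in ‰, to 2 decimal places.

-21.29‰

δ13C = (R_sample / R_standard − 1) × 1000
R_sample / R_standard = 0.01099781 / 0.01123700 = 0.978714
δ13C = (0.978714 − 1) × 1000 = -21.286‰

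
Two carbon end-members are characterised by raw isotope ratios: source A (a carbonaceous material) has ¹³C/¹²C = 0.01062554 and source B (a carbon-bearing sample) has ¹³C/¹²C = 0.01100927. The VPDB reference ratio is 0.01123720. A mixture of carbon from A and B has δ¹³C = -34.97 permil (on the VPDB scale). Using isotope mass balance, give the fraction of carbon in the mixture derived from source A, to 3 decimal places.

δ_A = (0.01062554/0.01123720 − 1)×1000 = (0.945568 − 1)×1000 = -54.432 permil
δ_B = (0.01100927/0.01123720 − 1)×1000 = (0.979716 − 1)×1000 = -20.284 permil
f_A = (δ_mix − δ_B)/(δ_A − δ_B) = (-34.97 − (-20.284))/(-54.432 − (-20.284))
f_A = -14.686 / -34.148 = 0.4301

0.430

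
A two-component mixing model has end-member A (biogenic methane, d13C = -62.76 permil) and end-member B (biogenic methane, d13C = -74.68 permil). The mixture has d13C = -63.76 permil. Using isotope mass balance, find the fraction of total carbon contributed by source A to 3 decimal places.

δ_mix = f_A·δ_A + (1 − f_A)·δ_B  ⇒  f_A = (δ_mix − δ_B)/(δ_A − δ_B)
f_A = (-63.76 − (-74.68)) / (-62.76 − (-74.68))
f_A = 10.92 / 11.92 = 0.9161

0.916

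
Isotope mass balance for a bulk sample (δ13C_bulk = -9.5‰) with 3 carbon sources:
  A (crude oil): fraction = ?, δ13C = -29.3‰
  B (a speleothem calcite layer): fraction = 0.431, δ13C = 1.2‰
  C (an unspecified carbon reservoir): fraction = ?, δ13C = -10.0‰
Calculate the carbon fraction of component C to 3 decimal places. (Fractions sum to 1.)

0.345

Let f_C and f_A be the unknown fractions; fractions sum to 1 so f_C + f_A = 0.569.
Mass balance: Σ fᵢ·δᵢ = δ_bulk ⇒ f_C·(-10.0) + f_A·(-29.3) = -9.5 − (0.517) = -10.017
Substitute f_A = 0.569 − f_C:
f_C·(-10.0 − -29.3) = -10.017 − 0.569×(-29.3) = 6.654
f_C = 6.654 / 19.3 = 0.3448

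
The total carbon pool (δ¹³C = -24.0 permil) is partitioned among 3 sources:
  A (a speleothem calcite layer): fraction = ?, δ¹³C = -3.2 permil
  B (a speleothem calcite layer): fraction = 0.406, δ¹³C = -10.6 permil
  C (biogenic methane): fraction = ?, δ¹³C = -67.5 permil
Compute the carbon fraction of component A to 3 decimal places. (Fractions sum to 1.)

Let f_A and f_C be the unknown fractions; fractions sum to 1 so f_A + f_C = 0.594.
Mass balance: Σ fᵢ·δᵢ = δ_bulk ⇒ f_A·(-3.2) + f_C·(-67.5) = -24.0 − (-4.304) = -19.696
Substitute f_C = 0.594 − f_A:
f_A·(-3.2 − -67.5) = -19.696 − 0.594×(-67.5) = 20.399
f_A = 20.399 / 64.3 = 0.3172

0.317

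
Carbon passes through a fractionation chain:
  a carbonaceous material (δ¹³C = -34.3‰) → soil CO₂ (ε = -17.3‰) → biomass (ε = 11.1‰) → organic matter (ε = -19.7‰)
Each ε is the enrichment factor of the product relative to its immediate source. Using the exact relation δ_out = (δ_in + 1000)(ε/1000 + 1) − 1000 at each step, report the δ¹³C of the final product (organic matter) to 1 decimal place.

step 1: δ = (-34.30 + 1000)·(-17.3/1000 + 1) − 1000 = -51.01‰
step 2: δ = (-51.01 + 1000)·(11.1/1000 + 1) − 1000 = -40.47‰
step 3: δ = (-40.47 + 1000)·(-19.7/1000 + 1) − 1000 = -59.38‰

-59.4‰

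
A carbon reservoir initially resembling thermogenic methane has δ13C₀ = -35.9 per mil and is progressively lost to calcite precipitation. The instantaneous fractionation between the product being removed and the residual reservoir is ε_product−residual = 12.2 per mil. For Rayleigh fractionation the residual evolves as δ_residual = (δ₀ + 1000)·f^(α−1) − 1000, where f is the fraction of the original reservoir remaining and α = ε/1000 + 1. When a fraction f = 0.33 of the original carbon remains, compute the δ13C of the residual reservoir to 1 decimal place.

Rayleigh residual: δ_res = (δ₀ + 1000)·f^(α−1) − 1000
α = ε/1000 + 1 = 1.01220, so α − 1 = 0.01220
f^(α−1) = 0.33^(0.01220) = 0.986565
δ_res = (-35.9 + 1000) × 0.986565 − 1000 = 951.148 − 1000 = -48.85 per mil

-48.9 per mil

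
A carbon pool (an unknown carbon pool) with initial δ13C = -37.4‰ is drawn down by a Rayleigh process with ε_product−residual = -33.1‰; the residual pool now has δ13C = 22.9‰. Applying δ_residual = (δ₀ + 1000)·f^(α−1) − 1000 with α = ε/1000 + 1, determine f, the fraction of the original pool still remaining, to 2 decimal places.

α − 1 = ε/1000 = -0.0331
(δ_res + 1000)/(δ₀ + 1000) = (22.9 + 1000)/(-37.4 + 1000) = 1022.9/962.6 = 1.062643
f = 1.062643^(1/-0.0331) = exp(ln(1.062643)/-0.0331) = exp(0.06076/-0.0331)
f = exp(-1.8356) = 0.1595

0.16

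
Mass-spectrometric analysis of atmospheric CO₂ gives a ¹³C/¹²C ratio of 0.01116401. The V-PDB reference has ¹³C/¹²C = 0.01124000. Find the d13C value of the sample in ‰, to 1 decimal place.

d13C = (R_sample / R_standard − 1) × 1000
R_sample / R_standard = 0.01116401 / 0.01124000 = 0.993239
d13C = (0.993239 − 1) × 1000 = -6.76‰

-6.8‰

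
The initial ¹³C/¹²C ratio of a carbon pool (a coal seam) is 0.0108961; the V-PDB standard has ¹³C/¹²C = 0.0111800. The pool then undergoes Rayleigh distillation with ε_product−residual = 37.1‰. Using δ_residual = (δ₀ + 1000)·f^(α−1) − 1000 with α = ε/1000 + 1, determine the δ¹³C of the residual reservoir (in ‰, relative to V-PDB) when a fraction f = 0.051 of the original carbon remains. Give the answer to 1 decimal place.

-127.3‰

δ₀ = (0.0108961/0.0111800 − 1)×1000 = (0.974606 − 1)×1000 = -25.394‰
α − 1 = ε/1000 = 0.0371
f^(α−1) = 0.051^(0.0371) = 0.895470
δ_res = (-25.394 + 1000) × 0.895470 − 1000 = 872.730 − 1000 = -127.27‰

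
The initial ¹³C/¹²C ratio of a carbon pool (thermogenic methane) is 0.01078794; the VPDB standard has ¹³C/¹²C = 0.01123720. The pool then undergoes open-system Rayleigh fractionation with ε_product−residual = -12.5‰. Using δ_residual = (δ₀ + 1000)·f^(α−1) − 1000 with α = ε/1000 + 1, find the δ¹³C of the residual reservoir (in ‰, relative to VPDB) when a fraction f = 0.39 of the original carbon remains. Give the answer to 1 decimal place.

-28.6‰

δ₀ = (0.01078794/0.01123720 − 1)×1000 = (0.960020 − 1)×1000 = -39.980‰
α − 1 = ε/1000 = -0.0125
f^(α−1) = 0.39^(-0.0125) = 1.011840
δ_res = (-39.980 + 1000) × 1.011840 − 1000 = 971.387 − 1000 = -28.61‰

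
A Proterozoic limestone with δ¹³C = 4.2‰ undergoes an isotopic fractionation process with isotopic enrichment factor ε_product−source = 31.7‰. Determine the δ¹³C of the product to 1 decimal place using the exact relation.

36.0‰

Exactly, δ_product = (δ_source + 1000)·(ε/1000 + 1) − 1000.
δ_product = (4.2 + 1000) × (31.7/1000 + 1) − 1000
δ_product = 36.03‰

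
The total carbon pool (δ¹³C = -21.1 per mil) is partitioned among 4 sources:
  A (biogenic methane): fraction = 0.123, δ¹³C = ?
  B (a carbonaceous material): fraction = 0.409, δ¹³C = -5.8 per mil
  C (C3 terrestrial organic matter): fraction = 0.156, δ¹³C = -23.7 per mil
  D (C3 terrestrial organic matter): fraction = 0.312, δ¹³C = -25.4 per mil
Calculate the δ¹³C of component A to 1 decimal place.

-57.8 per mil

Isotope mass balance: δ_bulk = Σ fᵢ·δᵢ.
-21.1 = 0.123×δ_A + 0.409×(-5.8) + 0.156×(-23.7) + 0.312×(-25.4)
0.123·δ_A = -21.1 − (-13.994) = -7.106
δ_A = -7.106 / 0.123 = -57.77 per mil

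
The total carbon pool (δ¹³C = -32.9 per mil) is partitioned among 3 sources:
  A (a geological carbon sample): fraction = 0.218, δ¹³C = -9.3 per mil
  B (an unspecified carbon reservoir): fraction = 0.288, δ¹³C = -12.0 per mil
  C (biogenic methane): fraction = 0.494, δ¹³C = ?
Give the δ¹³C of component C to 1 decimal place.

Isotope mass balance: δ_bulk = Σ fᵢ·δᵢ.
-32.9 = 0.218×(-9.3) + 0.288×(-12.0) + 0.494×δ_C
0.494·δ_C = -32.9 − (-5.483) = -27.417
δ_C = -27.417 / 0.494 = -55.50 per mil

-55.5 per mil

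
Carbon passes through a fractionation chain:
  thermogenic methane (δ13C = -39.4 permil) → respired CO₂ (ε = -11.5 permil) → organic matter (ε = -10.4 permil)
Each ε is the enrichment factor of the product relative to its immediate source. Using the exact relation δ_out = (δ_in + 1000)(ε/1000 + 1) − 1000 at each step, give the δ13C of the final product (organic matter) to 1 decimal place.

step 1: δ = (-39.40 + 1000)·(-11.5/1000 + 1) − 1000 = -50.45 permil
step 2: δ = (-50.45 + 1000)·(-10.4/1000 + 1) − 1000 = -60.32 permil

-60.3 permil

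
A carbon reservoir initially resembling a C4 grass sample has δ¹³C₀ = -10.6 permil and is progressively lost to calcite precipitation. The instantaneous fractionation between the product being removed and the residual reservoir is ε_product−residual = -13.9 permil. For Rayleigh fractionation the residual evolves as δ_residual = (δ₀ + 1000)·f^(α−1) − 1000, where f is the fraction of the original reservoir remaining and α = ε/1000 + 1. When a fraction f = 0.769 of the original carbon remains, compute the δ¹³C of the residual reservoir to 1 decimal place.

-7.0 permil

Rayleigh residual: δ_res = (δ₀ + 1000)·f^(α−1) − 1000
α = ε/1000 + 1 = 0.98610, so α − 1 = -0.01390
f^(α−1) = 0.769^(-0.01390) = 1.003658
δ_res = (-10.6 + 1000) × 1.003658 − 1000 = 993.019 − 1000 = -6.98 permil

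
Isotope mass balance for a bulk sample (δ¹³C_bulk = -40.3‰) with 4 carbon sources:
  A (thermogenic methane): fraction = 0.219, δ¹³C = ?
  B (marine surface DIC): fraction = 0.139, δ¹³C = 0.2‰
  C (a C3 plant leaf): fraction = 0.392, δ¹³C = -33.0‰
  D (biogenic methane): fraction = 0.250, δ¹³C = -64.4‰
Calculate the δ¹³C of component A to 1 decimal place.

Isotope mass balance: δ_bulk = Σ fᵢ·δᵢ.
-40.3 = 0.219×δ_A + 0.139×(0.2) + 0.392×(-33.0) + 0.250×(-64.4)
0.219·δ_A = -40.3 − (-29.008) = -11.292
δ_A = -11.292 / 0.219 = -51.56‰

-51.6‰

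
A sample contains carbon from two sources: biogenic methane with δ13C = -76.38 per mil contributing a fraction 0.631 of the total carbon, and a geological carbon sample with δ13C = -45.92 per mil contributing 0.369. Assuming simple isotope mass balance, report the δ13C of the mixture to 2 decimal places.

-65.14 per mil

δ_mix = f_A·δ_A + f_B·δ_B
δ_mix = 0.631 × (-76.38) + 0.369 × (-45.92)
δ_mix = -48.196 + -16.944 = -65.140 per mil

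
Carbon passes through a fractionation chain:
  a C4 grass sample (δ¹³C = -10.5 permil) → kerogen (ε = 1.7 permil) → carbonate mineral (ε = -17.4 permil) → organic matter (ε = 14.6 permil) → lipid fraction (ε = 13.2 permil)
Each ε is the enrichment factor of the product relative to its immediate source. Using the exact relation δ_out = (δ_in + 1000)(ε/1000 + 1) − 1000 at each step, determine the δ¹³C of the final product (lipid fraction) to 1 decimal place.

step 1: δ = (-10.50 + 1000)·(1.7/1000 + 1) − 1000 = -8.82 permil
step 2: δ = (-8.82 + 1000)·(-17.4/1000 + 1) − 1000 = -26.06 permil
step 3: δ = (-26.06 + 1000)·(14.6/1000 + 1) − 1000 = -11.84 permil
step 4: δ = (-11.84 + 1000)·(13.2/1000 + 1) − 1000 = 1.20 permil

1.2 permil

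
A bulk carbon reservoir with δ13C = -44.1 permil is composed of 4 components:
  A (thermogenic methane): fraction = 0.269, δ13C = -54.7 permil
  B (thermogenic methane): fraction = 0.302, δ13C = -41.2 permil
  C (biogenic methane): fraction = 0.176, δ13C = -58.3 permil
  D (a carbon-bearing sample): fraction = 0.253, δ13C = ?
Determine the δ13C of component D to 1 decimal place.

Isotope mass balance: δ_bulk = Σ fᵢ·δᵢ.
-44.1 = 0.269×(-54.7) + 0.302×(-41.2) + 0.176×(-58.3) + 0.253×δ_D
0.253·δ_D = -44.1 − (-37.418) = -6.682
δ_D = -6.682 / 0.253 = -26.41 permil

-26.4 permil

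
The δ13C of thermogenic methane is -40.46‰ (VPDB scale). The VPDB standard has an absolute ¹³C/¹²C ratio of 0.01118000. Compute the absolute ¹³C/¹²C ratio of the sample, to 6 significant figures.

R_sample = R_standard × (δ13C/1000 + 1)
R_sample = 0.01118000 × (-40.46/1000 + 1) = 0.01118000 × 0.959540
R_sample = 0.0107277

0.0107277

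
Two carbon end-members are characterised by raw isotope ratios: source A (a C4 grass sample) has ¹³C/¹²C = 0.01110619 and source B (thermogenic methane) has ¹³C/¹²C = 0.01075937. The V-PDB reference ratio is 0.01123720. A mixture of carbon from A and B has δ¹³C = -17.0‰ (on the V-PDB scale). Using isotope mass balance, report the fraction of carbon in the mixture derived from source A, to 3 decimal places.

0.827

δ_A = (0.01110619/0.01123720 − 1)×1000 = (0.988341 − 1)×1000 = -11.659‰
δ_B = (0.01075937/0.01123720 − 1)×1000 = (0.957478 − 1)×1000 = -42.522‰
f_A = (δ_mix − δ_B)/(δ_A − δ_B) = (-17.0 − (-42.522))/(-11.659 − (-42.522))
f_A = 25.522 / 30.864 = 0.8269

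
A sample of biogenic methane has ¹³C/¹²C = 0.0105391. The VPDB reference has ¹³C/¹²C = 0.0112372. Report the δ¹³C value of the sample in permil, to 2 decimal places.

δ¹³C = (R_sample / R_standard − 1) × 1000
R_sample / R_standard = 0.0105391 / 0.0112372 = 0.937876
δ¹³C = (0.937876 − 1) × 1000 = -62.124 permil

-62.12 permil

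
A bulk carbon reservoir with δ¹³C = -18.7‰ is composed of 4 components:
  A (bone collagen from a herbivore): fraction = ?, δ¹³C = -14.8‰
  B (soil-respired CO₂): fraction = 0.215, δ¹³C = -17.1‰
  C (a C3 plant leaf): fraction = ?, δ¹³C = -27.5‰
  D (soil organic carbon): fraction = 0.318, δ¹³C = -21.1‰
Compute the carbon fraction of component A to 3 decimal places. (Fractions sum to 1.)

Let f_A and f_C be the unknown fractions; fractions sum to 1 so f_A + f_C = 0.467.
Mass balance: Σ fᵢ·δᵢ = δ_bulk ⇒ f_A·(-14.8) + f_C·(-27.5) = -18.7 − (-10.386) = -8.314
Substitute f_C = 0.467 − f_A:
f_A·(-14.8 − -27.5) = -8.314 − 0.467×(-27.5) = 4.529
f_A = 4.529 / 12.7 = 0.3566

0.357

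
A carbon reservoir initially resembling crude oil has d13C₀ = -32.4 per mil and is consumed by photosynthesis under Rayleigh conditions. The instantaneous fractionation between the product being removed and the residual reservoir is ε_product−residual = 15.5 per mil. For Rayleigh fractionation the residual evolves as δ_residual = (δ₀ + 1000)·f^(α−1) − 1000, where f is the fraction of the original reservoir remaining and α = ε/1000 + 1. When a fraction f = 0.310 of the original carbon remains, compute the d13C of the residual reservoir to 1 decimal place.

Rayleigh residual: δ_res = (δ₀ + 1000)·f^(α−1) − 1000
α = ε/1000 + 1 = 1.01550, so α − 1 = 0.01550
f^(α−1) = 0.310^(0.01550) = 0.982010
δ_res = (-32.4 + 1000) × 0.982010 − 1000 = 950.193 − 1000 = -49.81 per mil

-49.8 per mil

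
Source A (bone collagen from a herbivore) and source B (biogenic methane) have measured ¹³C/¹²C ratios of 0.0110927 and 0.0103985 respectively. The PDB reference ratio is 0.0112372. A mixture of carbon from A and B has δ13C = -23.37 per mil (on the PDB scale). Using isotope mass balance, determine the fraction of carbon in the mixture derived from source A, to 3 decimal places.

0.830

δ_A = (0.0110927/0.0112372 − 1)×1000 = (0.987141 − 1)×1000 = -12.859 per mil
δ_B = (0.0103985/0.0112372 − 1)×1000 = (0.925364 − 1)×1000 = -74.636 per mil
f_A = (δ_mix − δ_B)/(δ_A − δ_B) = (-23.37 − (-74.636))/(-12.859 − (-74.636))
f_A = 51.266 / 61.777 = 0.8299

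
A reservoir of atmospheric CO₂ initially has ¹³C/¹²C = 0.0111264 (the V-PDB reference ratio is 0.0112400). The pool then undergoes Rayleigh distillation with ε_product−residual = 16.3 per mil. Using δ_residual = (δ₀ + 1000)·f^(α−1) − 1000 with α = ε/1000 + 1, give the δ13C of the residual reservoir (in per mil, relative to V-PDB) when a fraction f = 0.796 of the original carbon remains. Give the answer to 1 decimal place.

-13.8 per mil

δ₀ = (0.0111264/0.0112400 − 1)×1000 = (0.989893 − 1)×1000 = -10.107 per mil
α − 1 = ε/1000 = 0.0163
f^(α−1) = 0.796^(0.0163) = 0.996288
δ_res = (-10.107 + 1000) × 0.996288 − 1000 = 986.219 − 1000 = -13.78 per mil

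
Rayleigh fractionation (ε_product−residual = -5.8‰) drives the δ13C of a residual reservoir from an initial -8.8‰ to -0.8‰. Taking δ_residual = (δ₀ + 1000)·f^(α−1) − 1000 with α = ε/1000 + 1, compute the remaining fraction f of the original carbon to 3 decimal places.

α − 1 = ε/1000 = -0.0058
(δ_res + 1000)/(δ₀ + 1000) = (-0.8 + 1000)/(-8.8 + 1000) = 999.2/991.2 = 1.008071
f = 1.008071^(1/-0.0058) = exp(ln(1.008071)/-0.0058) = exp(0.00804/-0.0058)
f = exp(-1.3860) = 0.2501

0.250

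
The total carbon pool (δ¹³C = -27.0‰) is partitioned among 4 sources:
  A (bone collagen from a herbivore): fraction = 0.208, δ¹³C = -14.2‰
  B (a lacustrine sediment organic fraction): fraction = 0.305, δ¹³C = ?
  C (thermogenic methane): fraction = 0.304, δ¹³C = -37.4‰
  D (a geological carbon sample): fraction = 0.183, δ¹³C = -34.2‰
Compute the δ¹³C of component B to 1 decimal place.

-21.0‰

Isotope mass balance: δ_bulk = Σ fᵢ·δᵢ.
-27.0 = 0.208×(-14.2) + 0.305×δ_B + 0.304×(-37.4) + 0.183×(-34.2)
0.305·δ_B = -27.0 − (-20.582) = -6.418
δ_B = -6.418 / 0.305 = -21.04‰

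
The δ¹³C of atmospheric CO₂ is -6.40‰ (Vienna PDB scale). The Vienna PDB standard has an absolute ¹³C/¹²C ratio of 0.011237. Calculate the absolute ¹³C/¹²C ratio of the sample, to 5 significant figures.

0.011165

R_sample = R_standard × (δ¹³C/1000 + 1)
R_sample = 0.011237 × (-6.40/1000 + 1) = 0.011237 × 0.993600
R_sample = 0.0111651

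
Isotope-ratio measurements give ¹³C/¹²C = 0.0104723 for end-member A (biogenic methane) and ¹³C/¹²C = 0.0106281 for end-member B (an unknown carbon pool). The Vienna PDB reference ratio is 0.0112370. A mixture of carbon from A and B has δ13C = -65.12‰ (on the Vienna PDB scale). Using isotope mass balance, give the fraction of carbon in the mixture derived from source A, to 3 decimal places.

0.789

δ_A = (0.0104723/0.0112370 − 1)×1000 = (0.931948 − 1)×1000 = -68.052‰
δ_B = (0.0106281/0.0112370 − 1)×1000 = (0.945813 − 1)×1000 = -54.187‰
f_A = (δ_mix − δ_B)/(δ_A − δ_B) = (-65.12 − (-54.187))/(-68.052 − (-54.187))
f_A = -10.933 / -13.865 = 0.7885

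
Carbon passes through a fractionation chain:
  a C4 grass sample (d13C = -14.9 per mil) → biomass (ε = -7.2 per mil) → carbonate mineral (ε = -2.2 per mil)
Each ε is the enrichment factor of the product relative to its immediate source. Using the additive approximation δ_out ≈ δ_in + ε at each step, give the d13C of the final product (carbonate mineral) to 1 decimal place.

step 1: δ ≈ -14.9 + (-7.2) = -22.1 per mil
step 2: δ ≈ -22.1 + (-2.2) = -24.3 per mil

-24.3 per mil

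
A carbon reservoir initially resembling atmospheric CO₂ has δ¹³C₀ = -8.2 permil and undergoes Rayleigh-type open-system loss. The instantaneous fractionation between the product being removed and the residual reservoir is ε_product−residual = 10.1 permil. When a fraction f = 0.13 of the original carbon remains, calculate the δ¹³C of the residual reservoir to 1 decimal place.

Rayleigh residual: δ_res = (δ₀ + 1000)·f^(α−1) − 1000
α = ε/1000 + 1 = 1.01010, so α − 1 = 0.01010
f^(α−1) = 0.13^(0.01010) = 0.979605
δ_res = (-8.2 + 1000) × 0.979605 − 1000 = 971.572 − 1000 = -28.43 permil

-28.4 permil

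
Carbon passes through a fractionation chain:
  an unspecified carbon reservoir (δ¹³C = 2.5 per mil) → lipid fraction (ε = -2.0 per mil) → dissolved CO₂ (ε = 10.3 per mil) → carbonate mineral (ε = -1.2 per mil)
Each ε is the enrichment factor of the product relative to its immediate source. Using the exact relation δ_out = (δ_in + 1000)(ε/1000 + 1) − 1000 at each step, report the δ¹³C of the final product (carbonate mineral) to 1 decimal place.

step 1: δ = (2.50 + 1000)·(-2.0/1000 + 1) − 1000 = 0.50 per mil
step 2: δ = (0.50 + 1000)·(10.3/1000 + 1) − 1000 = 10.80 per mil
step 3: δ = (10.80 + 1000)·(-1.2/1000 + 1) − 1000 = 9.59 per mil

9.6 per mil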